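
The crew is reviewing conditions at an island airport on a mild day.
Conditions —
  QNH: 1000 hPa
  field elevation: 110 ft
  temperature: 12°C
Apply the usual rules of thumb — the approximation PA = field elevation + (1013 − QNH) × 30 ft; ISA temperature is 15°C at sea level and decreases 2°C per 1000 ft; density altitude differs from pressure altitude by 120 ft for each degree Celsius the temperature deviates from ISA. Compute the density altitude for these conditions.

260 ft

Pressure altitude = 110 + (1013 − 1000) × 30 = 110 + (+390) = 500 ft.
ISA temperature at 500 ft = 15 − 2 × (500/1000) = 14°C.
ISA deviation = 12 − 14 = -2°C.
Density altitude = 500 + 120 × (-2) = 260 ft.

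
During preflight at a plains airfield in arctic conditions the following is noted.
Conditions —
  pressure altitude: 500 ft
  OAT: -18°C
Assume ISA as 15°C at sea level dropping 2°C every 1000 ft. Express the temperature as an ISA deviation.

ISA temperature at 500 ft = 15 − 2 × (500/1000) = 14°C.
Deviation = OAT − ISA = -18 − 14 = -32°C.

ISA-32°C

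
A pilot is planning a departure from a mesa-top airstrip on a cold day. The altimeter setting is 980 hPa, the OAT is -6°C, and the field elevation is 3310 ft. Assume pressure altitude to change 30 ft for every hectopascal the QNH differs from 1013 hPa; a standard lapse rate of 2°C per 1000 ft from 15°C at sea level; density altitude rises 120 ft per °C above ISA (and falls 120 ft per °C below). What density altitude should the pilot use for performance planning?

Pressure altitude = 3310 + (1013 − 980) × 30 = 3310 + (+990) = 4300 ft.
ISA temperature at 4300 ft = 15 − 2 × (4300/1000) = 6.4°C.
ISA deviation = -6 − 6.4 = -12.4°C.
Density altitude = 4300 + 120 × (-12.4) = 2812 ft.

2812 ft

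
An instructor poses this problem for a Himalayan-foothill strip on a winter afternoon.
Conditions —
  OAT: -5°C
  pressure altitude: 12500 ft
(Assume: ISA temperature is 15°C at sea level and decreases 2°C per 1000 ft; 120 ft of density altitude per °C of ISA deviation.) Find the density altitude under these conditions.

13100 ft

ISA temperature at 12500 ft = 15 − 2 × (12500/1000) = -10°C.
ISA deviation = -5 − (-10) = +5°C.
Density altitude = 12500 + 120 × (5) = 12500 + (+600) = 13100 ft.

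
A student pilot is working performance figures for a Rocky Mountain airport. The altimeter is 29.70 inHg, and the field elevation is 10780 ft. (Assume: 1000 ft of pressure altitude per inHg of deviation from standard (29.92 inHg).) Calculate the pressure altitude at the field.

Pressure correction = (29.92 − 29.70) × 1000 = +220 ft.
Pressure altitude = 10780 + (+220) = 11000 ft.

11000 ft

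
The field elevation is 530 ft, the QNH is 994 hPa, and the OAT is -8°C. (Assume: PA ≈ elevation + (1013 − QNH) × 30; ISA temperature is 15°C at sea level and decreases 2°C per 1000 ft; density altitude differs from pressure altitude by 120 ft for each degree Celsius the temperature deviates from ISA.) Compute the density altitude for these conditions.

-1396 ft

Pressure altitude = 530 + (1013 − 994) × 30 = 530 + (+570) = 1100 ft.
ISA temperature at 1100 ft = 15 − 2 × (1100/1000) = 12.8°C.
ISA deviation = -8 − 12.8 = -20.8°C.
Density altitude = 1100 + 120 × (-20.8) = -1396 ft.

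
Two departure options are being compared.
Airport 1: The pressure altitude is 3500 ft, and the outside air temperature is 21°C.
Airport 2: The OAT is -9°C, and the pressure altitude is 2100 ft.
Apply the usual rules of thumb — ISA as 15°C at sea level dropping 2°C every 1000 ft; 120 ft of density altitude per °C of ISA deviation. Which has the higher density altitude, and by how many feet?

Airport 1 by 5336 ft

Airport 1: ISA temp = 8°C, deviation +13°C, DA = 3500 + 120 × 13 = 5060 ft.
Airport 2: ISA temp = 10.8°C, deviation -19.8°C, DA = 2100 + 120 × (-19.8) = -276 ft.
Airport 1 is higher by 5060 − (-276) = 5336 ft.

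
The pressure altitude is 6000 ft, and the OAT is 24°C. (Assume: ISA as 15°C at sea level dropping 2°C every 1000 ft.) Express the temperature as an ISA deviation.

ISA temperature at 6000 ft = 15 − 2 × (6000/1000) = 3°C.
Deviation = OAT − ISA = 24 − 3 = +21°C.

ISA+21°C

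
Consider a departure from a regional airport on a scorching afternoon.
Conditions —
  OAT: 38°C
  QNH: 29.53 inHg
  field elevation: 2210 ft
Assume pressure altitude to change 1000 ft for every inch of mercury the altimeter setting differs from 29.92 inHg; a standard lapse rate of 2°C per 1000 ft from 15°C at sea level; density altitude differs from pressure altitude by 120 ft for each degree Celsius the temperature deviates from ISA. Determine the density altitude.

Pressure altitude = 2210 + (29.92 − 29.53) × 1000 = 2210 + (+390) = 2600 ft.
ISA temperature at 2600 ft = 15 − 2 × (2600/1000) = 9.8°C.
ISA deviation = 38 − 9.8 = +28.2°C.
Density altitude = 2600 + 120 × (28.2) = 5984 ft.

5984 ft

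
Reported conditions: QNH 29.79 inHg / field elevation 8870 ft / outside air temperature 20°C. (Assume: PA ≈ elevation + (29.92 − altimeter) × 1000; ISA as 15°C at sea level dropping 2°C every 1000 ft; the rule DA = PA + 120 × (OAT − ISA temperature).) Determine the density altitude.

Pressure altitude = 8870 + (29.92 − 29.79) × 1000 = 8870 + (+130) = 9000 ft.
ISA temperature at 9000 ft = 15 − 2 × (9000/1000) = -3°C.
ISA deviation = 20 − (-3) = +23°C.
Density altitude = 9000 + 120 × (23) = 11760 ft.

11760 ft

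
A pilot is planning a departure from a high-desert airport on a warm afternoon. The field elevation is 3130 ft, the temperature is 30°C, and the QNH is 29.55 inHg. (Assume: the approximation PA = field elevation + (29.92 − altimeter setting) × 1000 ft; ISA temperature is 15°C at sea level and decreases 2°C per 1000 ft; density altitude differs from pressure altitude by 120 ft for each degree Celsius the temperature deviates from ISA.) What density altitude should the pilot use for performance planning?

Pressure altitude = 3130 + (29.92 − 29.55) × 1000 = 3130 + (+370) = 3500 ft.
ISA temperature at 3500 ft = 15 − 2 × (3500/1000) = 8°C.
ISA deviation = 30 − 8 = +22°C.
Density altitude = 3500 + 120 × (22) = 6140 ft.

6140 ft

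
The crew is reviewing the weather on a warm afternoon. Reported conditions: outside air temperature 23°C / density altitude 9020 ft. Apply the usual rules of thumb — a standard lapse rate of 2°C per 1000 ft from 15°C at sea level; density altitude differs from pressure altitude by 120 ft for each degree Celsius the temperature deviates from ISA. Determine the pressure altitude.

6500 ft

DA = PA + 120 × (OAT − (15 − 2·PA/1000)) = PA + 120·OAT − 1800 + 0.24·PA = 1.24·PA + 120·OAT − 1800.
So 1.24·PA = 9020 − 120 × 23 + 1800 = 8060.
PA = 8060 / 1.24 = 6500 ft.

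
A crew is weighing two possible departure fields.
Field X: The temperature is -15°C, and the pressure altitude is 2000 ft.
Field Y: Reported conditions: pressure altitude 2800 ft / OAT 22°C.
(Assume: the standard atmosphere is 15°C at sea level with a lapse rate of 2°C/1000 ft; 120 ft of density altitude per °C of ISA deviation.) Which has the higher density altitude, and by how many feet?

Field Y by 5432 ft

Field X: ISA temp = 11°C, deviation -26°C, DA = 2000 + 120 × (-26) = -1120 ft.
Field Y: ISA temp = 9.4°C, deviation +12.6°C, DA = 2800 + 120 × 12.6 = 4312 ft.
Field Y is higher by 4312 − (-1120) = 5432 ft.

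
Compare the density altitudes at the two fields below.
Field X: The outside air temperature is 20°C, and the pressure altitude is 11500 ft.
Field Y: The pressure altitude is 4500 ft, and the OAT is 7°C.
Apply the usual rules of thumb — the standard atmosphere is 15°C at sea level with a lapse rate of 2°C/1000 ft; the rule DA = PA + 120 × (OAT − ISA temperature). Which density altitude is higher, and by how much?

Field X: ISA temp = -8°C, deviation +28°C, DA = 11500 + 120 × 28 = 14860 ft.
Field Y: ISA temp = 6°C, deviation +1°C, DA = 4500 + 120 × 1 = 4620 ft.
Field X is higher by 14860 − 4620 = 10240 ft.

Field X by 10240 ft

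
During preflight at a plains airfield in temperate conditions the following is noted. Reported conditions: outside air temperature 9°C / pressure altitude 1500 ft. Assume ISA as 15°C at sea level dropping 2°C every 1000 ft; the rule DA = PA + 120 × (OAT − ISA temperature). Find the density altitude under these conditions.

ISA temperature at 1500 ft = 15 − 2 × (1500/1000) = 12°C.
ISA deviation = 9 − 12 = -3°C.
Density altitude = 1500 + 120 × (-3) = 1500 + (-360) = 1140 ft.

1140 ft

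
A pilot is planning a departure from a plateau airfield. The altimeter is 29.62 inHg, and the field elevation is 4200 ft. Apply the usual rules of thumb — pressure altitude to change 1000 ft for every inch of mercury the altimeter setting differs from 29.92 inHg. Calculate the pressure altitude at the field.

4500 ft

Pressure correction = (29.92 − 29.62) × 1000 = +300 ft.
Pressure altitude = 4200 + (+300) = 4500 ft.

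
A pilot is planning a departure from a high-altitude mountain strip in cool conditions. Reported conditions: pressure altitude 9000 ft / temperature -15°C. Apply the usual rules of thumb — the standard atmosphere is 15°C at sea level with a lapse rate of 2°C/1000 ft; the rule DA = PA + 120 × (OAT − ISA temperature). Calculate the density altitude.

7560 ft

ISA temperature at 9000 ft = 15 − 2 × (9000/1000) = -3°C.
ISA deviation = -15 − (-3) = -12°C.
Density altitude = 9000 + 120 × (-12) = 9000 + (-1440) = 7560 ft.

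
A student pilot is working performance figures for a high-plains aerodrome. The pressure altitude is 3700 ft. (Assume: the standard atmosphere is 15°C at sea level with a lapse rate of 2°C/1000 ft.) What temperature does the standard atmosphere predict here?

7.6°C

ISA temperature = 15 − 2 × (3700/1000) = 15 − 7.4 = 7.6°C.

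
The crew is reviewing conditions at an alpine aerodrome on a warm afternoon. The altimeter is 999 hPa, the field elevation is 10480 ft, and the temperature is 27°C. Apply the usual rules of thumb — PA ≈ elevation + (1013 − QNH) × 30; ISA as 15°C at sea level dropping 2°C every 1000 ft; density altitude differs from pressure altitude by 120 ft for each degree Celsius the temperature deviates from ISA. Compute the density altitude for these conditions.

Pressure altitude = 10480 + (1013 − 999) × 30 = 10480 + (+420) = 10900 ft.
ISA temperature at 10900 ft = 15 − 2 × (10900/1000) = -6.8°C.
ISA deviation = 27 − (-6.8) = +33.8°C.
Density altitude = 10900 + 120 × (33.8) = 14956 ft.

14956 ft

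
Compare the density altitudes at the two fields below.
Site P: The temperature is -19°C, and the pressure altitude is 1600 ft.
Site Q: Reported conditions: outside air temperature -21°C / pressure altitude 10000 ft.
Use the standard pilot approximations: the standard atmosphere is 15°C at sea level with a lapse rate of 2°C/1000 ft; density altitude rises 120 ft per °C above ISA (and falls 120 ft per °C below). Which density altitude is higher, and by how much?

Site P: ISA temp = 11.8°C, deviation -30.8°C, DA = 1600 + 120 × (-30.8) = -2096 ft.
Site Q: ISA temp = -5°C, deviation -16°C, DA = 10000 + 120 × (-16) = 8080 ft.
Site Q is higher by 8080 − (-2096) = 10176 ft.

Site Q by 10176 ft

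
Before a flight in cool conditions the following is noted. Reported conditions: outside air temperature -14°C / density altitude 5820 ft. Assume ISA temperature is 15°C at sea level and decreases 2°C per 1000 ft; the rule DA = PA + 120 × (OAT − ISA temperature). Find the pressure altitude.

DA = PA + 120 × (OAT − (15 − 2·PA/1000)) = PA + 120·OAT − 1800 + 0.24·PA = 1.24·PA + 120·OAT − 1800.
So 1.24·PA = 5820 − 120 × (-14) + 1800 = 9300.
PA = 9300 / 1.24 = 7500 ft.

7500 ft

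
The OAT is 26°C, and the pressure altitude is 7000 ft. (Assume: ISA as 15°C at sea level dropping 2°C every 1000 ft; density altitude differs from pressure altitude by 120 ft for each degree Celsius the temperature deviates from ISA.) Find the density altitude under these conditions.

10000 ft

ISA temperature at 7000 ft = 15 − 2 × (7000/1000) = 1°C.
ISA deviation = 26 − 1 = +25°C.
Density altitude = 7000 + 120 × (25) = 7000 + (+3000) = 10000 ft.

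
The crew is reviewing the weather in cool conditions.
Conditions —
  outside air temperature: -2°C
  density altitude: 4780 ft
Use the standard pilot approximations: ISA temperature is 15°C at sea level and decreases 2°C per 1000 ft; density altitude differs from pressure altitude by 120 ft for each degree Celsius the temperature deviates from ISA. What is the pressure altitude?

DA = PA + 120 × (OAT − (15 − 2·PA/1000)) = PA + 120·OAT − 1800 + 0.24·PA = 1.24·PA + 120·OAT − 1800.
So 1.24·PA = 4780 − 120 × (-2) + 1800 = 6820.
PA = 6820 / 1.24 = 5500 ft.

5500 ft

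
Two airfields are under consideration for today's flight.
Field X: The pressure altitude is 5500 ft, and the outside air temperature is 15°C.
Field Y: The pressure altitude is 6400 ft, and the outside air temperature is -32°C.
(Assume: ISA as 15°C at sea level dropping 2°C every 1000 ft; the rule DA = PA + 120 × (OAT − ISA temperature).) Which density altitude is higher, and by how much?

Field X: ISA temp = 4°C, deviation +11°C, DA = 5500 + 120 × 11 = 6820 ft.
Field Y: ISA temp = 2.2°C, deviation -34.2°C, DA = 6400 + 120 × (-34.2) = 2296 ft.
Field X is higher by 6820 − 2296 = 4524 ft.

Field X by 4524 ft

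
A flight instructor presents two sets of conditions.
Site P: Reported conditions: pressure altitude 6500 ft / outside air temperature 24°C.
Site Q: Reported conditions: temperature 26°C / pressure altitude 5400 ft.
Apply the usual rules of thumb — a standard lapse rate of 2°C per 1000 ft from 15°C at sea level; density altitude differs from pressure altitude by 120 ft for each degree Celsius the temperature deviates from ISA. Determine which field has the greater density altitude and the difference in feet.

Site P: ISA temp = 2°C, deviation +22°C, DA = 6500 + 120 × 22 = 9140 ft.
Site Q: ISA temp = 4.2°C, deviation +21.8°C, DA = 5400 + 120 × 21.8 = 8016 ft.
Site P is higher by 9140 − 8016 = 1124 ft.

Site P by 1124 ft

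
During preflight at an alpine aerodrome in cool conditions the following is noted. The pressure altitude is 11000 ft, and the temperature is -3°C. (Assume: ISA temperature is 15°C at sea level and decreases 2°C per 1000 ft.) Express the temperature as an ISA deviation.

ISA+4°C

ISA temperature at 11000 ft = 15 − 2 × (11000/1000) = -7°C.
Deviation = OAT − ISA = -3 − (-7) = +4°C.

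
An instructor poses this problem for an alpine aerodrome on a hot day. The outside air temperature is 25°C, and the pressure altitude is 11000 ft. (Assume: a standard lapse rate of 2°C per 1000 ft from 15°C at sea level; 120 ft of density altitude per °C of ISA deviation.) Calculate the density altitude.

ISA temperature at 11000 ft = 15 − 2 × (11000/1000) = -7°C.
ISA deviation = 25 − (-7) = +32°C.
Density altitude = 11000 + 120 × (32) = 11000 + (+3840) = 14840 ft.

14840 ft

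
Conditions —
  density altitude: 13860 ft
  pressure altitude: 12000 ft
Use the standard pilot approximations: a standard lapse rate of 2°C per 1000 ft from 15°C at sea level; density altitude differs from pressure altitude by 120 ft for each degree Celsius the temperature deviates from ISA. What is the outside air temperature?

6.5°C

Density altitude − pressure altitude = 13860 − 12000 = +1860 ft.
At 120 ft/°C that is an ISA deviation of 1860/120 = +15.5°C.
ISA temperature at 12000 ft = 15 − 2 × (12000/1000) = -9°C.
OAT = ISA + deviation = -9 + (+15.5) = 6.5°C.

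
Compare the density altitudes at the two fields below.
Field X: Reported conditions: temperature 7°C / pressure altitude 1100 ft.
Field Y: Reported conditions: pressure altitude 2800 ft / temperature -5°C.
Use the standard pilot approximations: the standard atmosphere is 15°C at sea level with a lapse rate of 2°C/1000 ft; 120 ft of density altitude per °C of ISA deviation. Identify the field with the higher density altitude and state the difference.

Field X: ISA temp = 12.8°C, deviation -5.8°C, DA = 1100 + 120 × (-5.8) = 404 ft.
Field Y: ISA temp = 9.4°C, deviation -14.4°C, DA = 2800 + 120 × (-14.4) = 1072 ft.
Field Y is higher by 1072 − 404 = 668 ft.

Field Y by 668 ft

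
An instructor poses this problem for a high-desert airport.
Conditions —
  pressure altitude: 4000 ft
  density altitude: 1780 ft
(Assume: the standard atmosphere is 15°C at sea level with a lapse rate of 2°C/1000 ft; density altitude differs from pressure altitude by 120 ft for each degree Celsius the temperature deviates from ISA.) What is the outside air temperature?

Density altitude − pressure altitude = 1780 − 4000 = -2220 ft.
At 120 ft/°C that is an ISA deviation of -2220/120 = -18.5°C.
ISA temperature at 4000 ft = 15 − 2 × (4000/1000) = 7°C.
OAT = ISA + deviation = 7 + (-18.5) = -11.5°C.

-11.5°C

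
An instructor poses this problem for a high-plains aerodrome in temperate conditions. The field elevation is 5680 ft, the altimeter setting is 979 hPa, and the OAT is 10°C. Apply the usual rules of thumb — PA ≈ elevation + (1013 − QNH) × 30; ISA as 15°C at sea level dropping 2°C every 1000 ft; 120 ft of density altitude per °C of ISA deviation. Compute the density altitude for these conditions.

Pressure altitude = 5680 + (1013 − 979) × 30 = 5680 + (+1020) = 6700 ft.
ISA temperature at 6700 ft = 15 − 2 × (6700/1000) = 1.6°C.
ISA deviation = 10 − 1.6 = +8.4°C.
Density altitude = 6700 + 120 × (8.4) = 7708 ft.

7708 ft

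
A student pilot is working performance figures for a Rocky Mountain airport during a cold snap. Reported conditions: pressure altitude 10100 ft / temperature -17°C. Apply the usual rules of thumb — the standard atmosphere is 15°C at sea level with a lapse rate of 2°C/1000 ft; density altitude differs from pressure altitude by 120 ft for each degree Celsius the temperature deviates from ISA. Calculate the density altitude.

ISA temperature at 10100 ft = 15 − 2 × (10100/1000) = -5.2°C.
ISA deviation = -17 − (-5.2) = -11.8°C.
Density altitude = 10100 + 120 × (-11.8) = 10100 + (-1416) = 8684 ft.

8684 ft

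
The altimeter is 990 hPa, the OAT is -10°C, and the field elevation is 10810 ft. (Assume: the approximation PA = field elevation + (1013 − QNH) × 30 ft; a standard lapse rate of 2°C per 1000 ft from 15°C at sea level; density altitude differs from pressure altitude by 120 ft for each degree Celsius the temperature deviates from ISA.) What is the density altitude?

Pressure altitude = 10810 + (1013 − 990) × 30 = 10810 + (+690) = 11500 ft.
ISA temperature at 11500 ft = 15 − 2 × (11500/1000) = -8°C.
ISA deviation = -10 − (-8) = -2°C.
Density altitude = 11500 + 120 × (-2) = 11260 ft.

11260 ft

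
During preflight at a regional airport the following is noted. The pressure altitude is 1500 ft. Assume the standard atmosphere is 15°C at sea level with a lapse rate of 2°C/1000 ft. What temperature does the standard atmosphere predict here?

ISA temperature = 15 − 2 × (1500/1000) = 15 − 3 = 12°C.

12°C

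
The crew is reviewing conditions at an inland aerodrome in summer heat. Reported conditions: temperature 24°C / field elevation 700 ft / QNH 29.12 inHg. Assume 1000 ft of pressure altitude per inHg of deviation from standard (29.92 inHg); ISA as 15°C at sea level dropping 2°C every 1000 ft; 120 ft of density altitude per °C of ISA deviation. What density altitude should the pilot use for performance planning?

Pressure altitude = 700 + (29.92 − 29.12) × 1000 = 700 + (+800) = 1500 ft.
ISA temperature at 1500 ft = 15 − 2 × (1500/1000) = 12°C.
ISA deviation = 24 − 12 = +12°C.
Density altitude = 1500 + 120 × (12) = 2940 ft.

2940 ft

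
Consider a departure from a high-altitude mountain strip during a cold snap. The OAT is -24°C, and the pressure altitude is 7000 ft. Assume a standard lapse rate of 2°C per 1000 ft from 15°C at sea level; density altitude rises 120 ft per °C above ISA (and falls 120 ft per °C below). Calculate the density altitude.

4000 ft

ISA temperature at 7000 ft = 15 − 2 × (7000/1000) = 1°C.
ISA deviation = -24 − 1 = -25°C.
Density altitude = 7000 + 120 × (-25) = 7000 + (-3000) = 4000 ft.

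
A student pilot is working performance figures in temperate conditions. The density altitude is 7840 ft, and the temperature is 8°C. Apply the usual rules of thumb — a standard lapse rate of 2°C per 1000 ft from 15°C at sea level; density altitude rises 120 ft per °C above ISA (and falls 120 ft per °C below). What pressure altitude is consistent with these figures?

7000 ft

DA = PA + 120 × (OAT − (15 − 2·PA/1000)) = PA + 120·OAT − 1800 + 0.24·PA = 1.24·PA + 120·OAT − 1800.
So 1.24·PA = 7840 − 120 × 8 + 1800 = 8680.
PA = 8680 / 1.24 = 7000 ft.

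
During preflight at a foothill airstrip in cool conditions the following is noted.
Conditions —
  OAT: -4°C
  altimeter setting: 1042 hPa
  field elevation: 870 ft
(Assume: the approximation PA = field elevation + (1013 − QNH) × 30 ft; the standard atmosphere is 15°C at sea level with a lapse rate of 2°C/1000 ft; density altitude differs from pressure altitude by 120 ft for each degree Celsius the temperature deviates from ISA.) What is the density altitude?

-2280 ft

Pressure altitude = 870 + (1013 − 1042) × 30 = 870 + (-870) = 0 ft.
ISA temperature at 0 ft = 15 − 2 × (0/1000) = 15°C.
ISA deviation = -4 − 15 = -19°C.
Density altitude = 0 + 120 × (-19) = -2280 ft.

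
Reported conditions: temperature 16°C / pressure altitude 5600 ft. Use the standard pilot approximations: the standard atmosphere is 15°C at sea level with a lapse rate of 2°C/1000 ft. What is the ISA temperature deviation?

ISA+12.2°C

ISA temperature at 5600 ft = 15 − 2 × (5600/1000) = 3.8°C.
Deviation = OAT − ISA = 16 − 3.8 = +12.2°C.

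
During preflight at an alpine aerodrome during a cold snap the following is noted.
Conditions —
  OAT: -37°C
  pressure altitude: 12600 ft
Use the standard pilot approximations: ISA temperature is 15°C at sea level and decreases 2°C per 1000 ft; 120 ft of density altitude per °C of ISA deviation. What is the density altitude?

ISA temperature at 12600 ft = 15 − 2 × (12600/1000) = -10.2°C.
ISA deviation = -37 − (-10.2) = -26.8°C.
Density altitude = 12600 + 120 × (-26.8) = 12600 + (-3216) = 9384 ft.

9384 ft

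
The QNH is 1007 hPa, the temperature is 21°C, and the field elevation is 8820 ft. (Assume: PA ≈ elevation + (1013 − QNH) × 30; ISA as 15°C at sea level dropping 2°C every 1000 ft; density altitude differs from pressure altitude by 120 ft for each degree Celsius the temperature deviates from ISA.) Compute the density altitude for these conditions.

Pressure altitude = 8820 + (1013 − 1007) × 30 = 8820 + (+180) = 9000 ft.
ISA temperature at 9000 ft = 15 − 2 × (9000/1000) = -3°C.
ISA deviation = 21 − (-3) = +24°C.
Density altitude = 9000 + 120 × (24) = 11880 ft.

11880 ft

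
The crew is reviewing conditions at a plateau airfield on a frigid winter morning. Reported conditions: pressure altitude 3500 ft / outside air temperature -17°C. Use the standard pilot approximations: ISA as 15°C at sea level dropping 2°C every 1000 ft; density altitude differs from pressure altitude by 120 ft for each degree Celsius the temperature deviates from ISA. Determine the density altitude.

500 ft

ISA temperature at 3500 ft = 15 − 2 × (3500/1000) = 8°C.
ISA deviation = -17 − 8 = -25°C.
Density altitude = 3500 + 120 × (-25) = 3500 + (-3000) = 500 ft.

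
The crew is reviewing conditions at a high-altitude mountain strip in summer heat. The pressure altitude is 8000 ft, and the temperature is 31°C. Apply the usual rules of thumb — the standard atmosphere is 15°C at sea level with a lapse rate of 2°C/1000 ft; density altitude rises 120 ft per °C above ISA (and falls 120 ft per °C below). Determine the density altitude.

11840 ft

ISA temperature at 8000 ft = 15 − 2 × (8000/1000) = -1°C.
ISA deviation = 31 − (-1) = +32°C.
Density altitude = 8000 + 120 × (32) = 8000 + (+3840) = 11840 ft.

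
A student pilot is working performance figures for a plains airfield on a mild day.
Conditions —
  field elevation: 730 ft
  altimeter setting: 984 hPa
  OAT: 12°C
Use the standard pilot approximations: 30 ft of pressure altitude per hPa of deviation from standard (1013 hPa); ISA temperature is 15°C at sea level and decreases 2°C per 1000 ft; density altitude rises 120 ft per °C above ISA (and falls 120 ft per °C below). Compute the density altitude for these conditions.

1624 ft

Pressure altitude = 730 + (1013 − 984) × 30 = 730 + (+870) = 1600 ft.
ISA temperature at 1600 ft = 15 − 2 × (1600/1000) = 11.8°C.
ISA deviation = 12 − 11.8 = +0.2°C.
Density altitude = 1600 + 120 × (0.2) = 1624 ft.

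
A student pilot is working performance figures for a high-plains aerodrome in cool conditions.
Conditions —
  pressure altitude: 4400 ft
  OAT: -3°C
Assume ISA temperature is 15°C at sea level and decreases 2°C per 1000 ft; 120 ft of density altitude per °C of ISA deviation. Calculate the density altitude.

ISA temperature at 4400 ft = 15 − 2 × (4400/1000) = 6.2°C.
ISA deviation = -3 − 6.2 = -9.2°C.
Density altitude = 4400 + 120 × (-9.2) = 4400 + (-1104) = 3296 ft.

3296 ft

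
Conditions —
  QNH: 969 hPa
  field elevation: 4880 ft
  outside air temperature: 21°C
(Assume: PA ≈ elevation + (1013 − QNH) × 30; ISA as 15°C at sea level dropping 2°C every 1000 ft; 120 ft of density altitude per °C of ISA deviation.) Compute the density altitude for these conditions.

8408 ft

Pressure altitude = 4880 + (1013 − 969) × 30 = 4880 + (+1320) = 6200 ft.
ISA temperature at 6200 ft = 15 − 2 × (6200/1000) = 2.6°C.
ISA deviation = 21 − 2.6 = +18.4°C.
Density altitude = 6200 + 120 × (18.4) = 8408 ft.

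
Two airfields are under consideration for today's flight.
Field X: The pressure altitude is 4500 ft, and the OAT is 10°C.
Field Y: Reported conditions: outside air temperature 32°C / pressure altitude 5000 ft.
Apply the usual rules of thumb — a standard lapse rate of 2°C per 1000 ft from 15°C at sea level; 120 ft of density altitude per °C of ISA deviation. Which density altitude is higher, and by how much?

Field X: ISA temp = 6°C, deviation +4°C, DA = 4500 + 120 × 4 = 4980 ft.
Field Y: ISA temp = 5°C, deviation +27°C, DA = 5000 + 120 × 27 = 8240 ft.
Field Y is higher by 8240 − 4980 = 3260 ft.

Field Y by 3260 ft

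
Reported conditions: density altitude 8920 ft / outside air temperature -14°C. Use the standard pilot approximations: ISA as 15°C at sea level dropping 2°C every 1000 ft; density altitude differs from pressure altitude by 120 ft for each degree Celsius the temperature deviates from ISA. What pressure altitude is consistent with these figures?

DA = PA + 120 × (OAT − (15 − 2·PA/1000)) = PA + 120·OAT − 1800 + 0.24·PA = 1.24·PA + 120·OAT − 1800.
So 1.24·PA = 8920 − 120 × (-14) + 1800 = 12400.
PA = 12400 / 1.24 = 10000 ft.

10000 ft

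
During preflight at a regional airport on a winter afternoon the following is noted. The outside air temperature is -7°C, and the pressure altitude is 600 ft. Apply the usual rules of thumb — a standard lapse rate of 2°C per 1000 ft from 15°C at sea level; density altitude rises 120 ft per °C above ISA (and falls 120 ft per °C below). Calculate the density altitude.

ISA temperature at 600 ft = 15 − 2 × (600/1000) = 13.8°C.
ISA deviation = -7 − 13.8 = -20.8°C.
Density altitude = 600 + 120 × (-20.8) = 600 + (-2496) = -1896 ft.

-1896 ft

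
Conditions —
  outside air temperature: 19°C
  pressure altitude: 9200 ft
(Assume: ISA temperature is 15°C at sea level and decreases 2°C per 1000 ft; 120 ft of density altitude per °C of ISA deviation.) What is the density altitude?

ISA temperature at 9200 ft = 15 − 2 × (9200/1000) = -3.4°C.
ISA deviation = 19 − (-3.4) = +22.4°C.
Density altitude = 9200 + 120 × (22.4) = 9200 + (+2688) = 11888 ft.

11888 ft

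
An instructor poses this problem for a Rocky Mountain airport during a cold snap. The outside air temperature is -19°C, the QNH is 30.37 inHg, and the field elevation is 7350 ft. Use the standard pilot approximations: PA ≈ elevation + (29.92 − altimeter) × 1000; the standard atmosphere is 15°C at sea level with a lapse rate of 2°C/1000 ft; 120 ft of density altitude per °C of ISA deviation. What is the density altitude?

Pressure altitude = 7350 + (29.92 − 30.37) × 1000 = 7350 + (-450) = 6900 ft.
ISA temperature at 6900 ft = 15 − 2 × (6900/1000) = 1.2°C.
ISA deviation = -19 − 1.2 = -20.2°C.
Density altitude = 6900 + 120 × (-20.2) = 4476 ft.

4476 ft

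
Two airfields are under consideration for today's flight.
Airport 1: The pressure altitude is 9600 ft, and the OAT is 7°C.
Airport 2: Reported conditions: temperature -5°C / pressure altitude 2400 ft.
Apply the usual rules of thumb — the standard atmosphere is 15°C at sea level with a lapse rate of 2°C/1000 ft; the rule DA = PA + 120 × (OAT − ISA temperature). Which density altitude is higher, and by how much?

Airport 1 by 10368 ft

Airport 1: ISA temp = -4.2°C, deviation +11.2°C, DA = 9600 + 120 × 11.2 = 10944 ft.
Airport 2: ISA temp = 10.2°C, deviation -15.2°C, DA = 2400 + 120 × (-15.2) = 576 ft.
Airport 1 is higher by 10944 − 576 = 10368 ft.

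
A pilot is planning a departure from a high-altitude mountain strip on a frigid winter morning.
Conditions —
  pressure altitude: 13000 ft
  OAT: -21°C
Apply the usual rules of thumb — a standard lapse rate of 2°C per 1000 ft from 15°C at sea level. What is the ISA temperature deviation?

ISA temperature at 13000 ft = 15 − 2 × (13000/1000) = -11°C.
Deviation = OAT − ISA = -21 − (-11) = -10°C.

ISA-10°C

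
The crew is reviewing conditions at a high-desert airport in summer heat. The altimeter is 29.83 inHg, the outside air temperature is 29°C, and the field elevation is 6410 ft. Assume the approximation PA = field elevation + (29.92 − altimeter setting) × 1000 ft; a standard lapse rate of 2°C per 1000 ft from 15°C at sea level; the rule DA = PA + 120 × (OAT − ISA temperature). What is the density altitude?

Pressure altitude = 6410 + (29.92 − 29.83) × 1000 = 6410 + (+90) = 6500 ft.
ISA temperature at 6500 ft = 15 − 2 × (6500/1000) = 2°C.
ISA deviation = 29 − 2 = +27°C.
Density altitude = 6500 + 120 × (27) = 9740 ft.

9740 ft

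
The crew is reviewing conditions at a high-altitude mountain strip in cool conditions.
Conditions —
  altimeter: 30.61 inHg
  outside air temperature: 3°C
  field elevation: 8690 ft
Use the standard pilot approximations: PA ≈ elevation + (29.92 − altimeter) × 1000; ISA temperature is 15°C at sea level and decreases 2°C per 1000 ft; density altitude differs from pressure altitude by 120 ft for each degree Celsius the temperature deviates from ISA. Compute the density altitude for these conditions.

Pressure altitude = 8690 + (29.92 − 30.61) × 1000 = 8690 + (-690) = 8000 ft.
ISA temperature at 8000 ft = 15 − 2 × (8000/1000) = -1°C.
ISA deviation = 3 − (-1) = +4°C.
Density altitude = 8000 + 120 × (4) = 8480 ft.

8480 ft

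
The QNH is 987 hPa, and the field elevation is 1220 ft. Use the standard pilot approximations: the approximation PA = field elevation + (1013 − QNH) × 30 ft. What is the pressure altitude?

Pressure correction = (1013 − 987) × 30 = +780 ft.
Pressure altitude = 1220 + (+780) = 2000 ft.

2000 ft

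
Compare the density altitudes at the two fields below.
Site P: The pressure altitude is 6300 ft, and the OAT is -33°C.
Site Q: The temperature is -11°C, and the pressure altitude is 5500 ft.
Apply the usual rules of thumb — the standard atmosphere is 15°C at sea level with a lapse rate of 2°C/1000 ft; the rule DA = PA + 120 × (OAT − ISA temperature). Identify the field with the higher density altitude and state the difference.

Site Q by 1648 ft

Site P: ISA temp = 2.4°C, deviation -35.4°C, DA = 6300 + 120 × (-35.4) = 2052 ft.
Site Q: ISA temp = 4°C, deviation -15°C, DA = 5500 + 120 × (-15) = 3700 ft.
Site Q is higher by 3700 − 2052 = 1648 ft.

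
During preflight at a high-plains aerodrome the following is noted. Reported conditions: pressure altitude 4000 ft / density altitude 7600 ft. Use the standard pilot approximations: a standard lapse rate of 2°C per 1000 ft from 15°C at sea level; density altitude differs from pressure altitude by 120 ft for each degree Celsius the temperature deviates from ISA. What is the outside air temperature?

Density altitude − pressure altitude = 7600 − 4000 = +3600 ft.
At 120 ft/°C that is an ISA deviation of 3600/120 = +30°C.
ISA temperature at 4000 ft = 15 − 2 × (4000/1000) = 7°C.
OAT = ISA + deviation = 7 + (+30) = 37°C.

37°C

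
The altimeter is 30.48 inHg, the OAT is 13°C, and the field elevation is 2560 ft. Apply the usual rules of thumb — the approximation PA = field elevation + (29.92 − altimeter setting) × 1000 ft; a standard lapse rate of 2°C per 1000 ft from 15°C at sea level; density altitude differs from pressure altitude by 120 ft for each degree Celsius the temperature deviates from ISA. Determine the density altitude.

Pressure altitude = 2560 + (29.92 − 30.48) × 1000 = 2560 + (-560) = 2000 ft.
ISA temperature at 2000 ft = 15 − 2 × (2000/1000) = 11°C.
ISA deviation = 13 − 11 = +2°C.
Density altitude = 2000 + 120 × (2) = 2240 ft.

2240 ft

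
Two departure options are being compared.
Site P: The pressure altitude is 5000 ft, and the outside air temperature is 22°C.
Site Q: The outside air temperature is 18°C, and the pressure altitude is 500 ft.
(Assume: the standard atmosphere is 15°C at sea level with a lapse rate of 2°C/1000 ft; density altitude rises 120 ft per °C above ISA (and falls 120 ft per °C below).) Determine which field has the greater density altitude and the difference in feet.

Site P by 6060 ft

Site P: ISA temp = 5°C, deviation +17°C, DA = 5000 + 120 × 17 = 7040 ft.
Site Q: ISA temp = 14°C, deviation +4°C, DA = 500 + 120 × 4 = 980 ft.
Site P is higher by 7040 − 980 = 6060 ft.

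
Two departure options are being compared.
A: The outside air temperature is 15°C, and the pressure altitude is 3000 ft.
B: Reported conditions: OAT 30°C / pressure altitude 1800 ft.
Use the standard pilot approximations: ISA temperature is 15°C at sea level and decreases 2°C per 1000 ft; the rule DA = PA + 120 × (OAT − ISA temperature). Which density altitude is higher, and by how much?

A: ISA temp = 9°C, deviation +6°C, DA = 3000 + 120 × 6 = 3720 ft.
B: ISA temp = 11.4°C, deviation +18.6°C, DA = 1800 + 120 × 18.6 = 4032 ft.
B is higher by 4032 − 3720 = 312 ft.

B by 312 ft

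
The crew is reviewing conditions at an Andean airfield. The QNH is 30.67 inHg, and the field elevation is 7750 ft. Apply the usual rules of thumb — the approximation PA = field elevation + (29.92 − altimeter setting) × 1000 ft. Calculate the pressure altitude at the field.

7000 ft

Pressure correction = (29.92 − 30.67) × 1000 = -750 ft.
Pressure altitude = 7750 + (-750) = 7000 ft.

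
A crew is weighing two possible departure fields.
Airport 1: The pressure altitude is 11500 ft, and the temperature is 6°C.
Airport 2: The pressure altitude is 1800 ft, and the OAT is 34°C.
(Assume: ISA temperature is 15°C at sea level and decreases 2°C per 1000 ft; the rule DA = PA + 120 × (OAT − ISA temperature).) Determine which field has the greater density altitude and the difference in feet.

Airport 1: ISA temp = -8°C, deviation +14°C, DA = 11500 + 120 × 14 = 13180 ft.
Airport 2: ISA temp = 11.4°C, deviation +22.6°C, DA = 1800 + 120 × 22.6 = 4512 ft.
Airport 1 is higher by 13180 − 4512 = 8668 ft.

Airport 1 by 8668 ft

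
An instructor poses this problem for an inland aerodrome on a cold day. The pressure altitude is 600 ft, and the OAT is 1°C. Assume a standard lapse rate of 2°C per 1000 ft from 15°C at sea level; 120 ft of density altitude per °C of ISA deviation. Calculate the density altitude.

ISA temperature at 600 ft = 15 − 2 × (600/1000) = 13.8°C.
ISA deviation = 1 − 13.8 = -12.8°C.
Density altitude = 600 + 120 × (-12.8) = 600 + (-1536) = -936 ft.

-936 ft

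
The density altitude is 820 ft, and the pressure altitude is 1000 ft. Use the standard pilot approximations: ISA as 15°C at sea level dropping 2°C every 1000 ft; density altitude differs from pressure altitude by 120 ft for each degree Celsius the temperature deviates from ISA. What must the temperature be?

11.5°C

Density altitude − pressure altitude = 820 − 1000 = -180 ft.
At 120 ft/°C that is an ISA deviation of -180/120 = -1.5°C.
ISA temperature at 1000 ft = 15 − 2 × (1000/1000) = 13°C.
OAT = ISA + deviation = 13 + (-1.5) = 11.5°C.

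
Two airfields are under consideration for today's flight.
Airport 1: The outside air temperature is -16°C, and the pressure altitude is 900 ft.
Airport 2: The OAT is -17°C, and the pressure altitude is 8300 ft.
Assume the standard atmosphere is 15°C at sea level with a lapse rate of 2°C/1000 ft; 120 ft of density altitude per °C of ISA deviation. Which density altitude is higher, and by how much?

Airport 1: ISA temp = 13.2°C, deviation -29.2°C, DA = 900 + 120 × (-29.2) = -2604 ft.
Airport 2: ISA temp = -1.6°C, deviation -15.4°C, DA = 8300 + 120 × (-15.4) = 6452 ft.
Airport 2 is higher by 6452 − (-2604) = 9056 ft.

Airport 2 by 9056 ft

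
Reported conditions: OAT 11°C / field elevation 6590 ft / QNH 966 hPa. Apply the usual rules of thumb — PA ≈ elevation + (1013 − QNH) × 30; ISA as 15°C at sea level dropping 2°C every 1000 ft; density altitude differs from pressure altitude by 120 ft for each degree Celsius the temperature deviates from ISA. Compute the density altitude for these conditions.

Pressure altitude = 6590 + (1013 − 966) × 30 = 6590 + (+1410) = 8000 ft.
ISA temperature at 8000 ft = 15 − 2 × (8000/1000) = -1°C.
ISA deviation = 11 − (-1) = +12°C.
Density altitude = 8000 + 120 × (12) = 9440 ft.

9440 ft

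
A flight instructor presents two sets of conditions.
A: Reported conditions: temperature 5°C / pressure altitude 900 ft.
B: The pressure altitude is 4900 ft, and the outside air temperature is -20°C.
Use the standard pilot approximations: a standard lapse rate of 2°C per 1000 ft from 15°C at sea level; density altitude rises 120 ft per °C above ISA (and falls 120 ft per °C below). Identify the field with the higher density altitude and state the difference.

B by 1960 ft

A: ISA temp = 13.2°C, deviation -8.2°C, DA = 900 + 120 × (-8.2) = -84 ft.
B: ISA temp = 5.2°C, deviation -25.2°C, DA = 4900 + 120 × (-25.2) = 1876 ft.
B is higher by 1876 − (-84) = 1960 ft.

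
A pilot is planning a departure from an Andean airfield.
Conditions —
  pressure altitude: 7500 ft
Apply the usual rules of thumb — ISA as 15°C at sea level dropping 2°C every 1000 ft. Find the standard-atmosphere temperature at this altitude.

0°C

ISA temperature = 15 − 2 × (7500/1000) = 15 − 15 = 0°C.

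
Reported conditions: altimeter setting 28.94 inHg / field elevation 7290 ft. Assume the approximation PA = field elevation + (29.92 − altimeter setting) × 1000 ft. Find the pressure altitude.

8270 ft

Pressure correction = (29.92 − 28.94) × 1000 = +980 ft.
Pressure altitude = 7290 + (+980) = 8270 ft.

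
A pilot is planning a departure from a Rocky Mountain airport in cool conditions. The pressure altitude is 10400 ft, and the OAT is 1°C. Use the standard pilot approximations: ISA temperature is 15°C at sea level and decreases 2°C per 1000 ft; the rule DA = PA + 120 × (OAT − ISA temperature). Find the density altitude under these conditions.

ISA temperature at 10400 ft = 15 − 2 × (10400/1000) = -5.8°C.
ISA deviation = 1 − (-5.8) = +6.8°C.
Density altitude = 10400 + 120 × (6.8) = 10400 + (+816) = 11216 ft.

11216 ft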